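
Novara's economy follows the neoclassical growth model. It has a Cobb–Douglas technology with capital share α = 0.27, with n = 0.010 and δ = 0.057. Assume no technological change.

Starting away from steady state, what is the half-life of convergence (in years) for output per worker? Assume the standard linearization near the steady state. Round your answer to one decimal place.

half-life ≈ 14.2 years

Near the steady state the convergence rate is λ = (1 − α)(n + δ).
λ = (1 − 0.27) × 0.067 = 0.73 × 0.067 = 0.04891
Half-life = ln 2 / λ = 0.6931 / 0.04891 ≈ 14.17 years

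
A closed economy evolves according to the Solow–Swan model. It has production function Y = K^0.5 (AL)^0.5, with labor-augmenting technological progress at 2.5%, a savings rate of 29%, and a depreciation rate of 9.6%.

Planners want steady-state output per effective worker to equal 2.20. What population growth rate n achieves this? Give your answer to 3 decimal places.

In steady state, investment equals break-even investment: s·k^α = (n + g + δ)·k.
Since y* = [s/(n + g + δ)]^(α/(1−α)), we have s/(n + g + δ) = (y*)^((1−α)/α) = 2.20^1 = 2.2000.
Therefore n + g + δ = s / 2.2000 = 0.29 / 2.2000 = 0.1318, so n = 0.1318 − 0.121 = 0.0108.

n ≈ 0.011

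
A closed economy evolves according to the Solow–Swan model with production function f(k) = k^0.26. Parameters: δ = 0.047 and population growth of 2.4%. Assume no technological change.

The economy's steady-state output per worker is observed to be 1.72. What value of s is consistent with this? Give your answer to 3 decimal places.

At the steady state, Δk = 0, so s·k^α = (n + δ)·k.
Since y* = [s/(n + δ)]^(α/(1−α)), we have s/(n + δ) = (y*)^((1−α)/α) = 1.72^2.8462 = 4.6812.
Therefore s = 4.6812 × (n + δ) = 4.6812 × 0.071 = 0.3324.

s ≈ 0.332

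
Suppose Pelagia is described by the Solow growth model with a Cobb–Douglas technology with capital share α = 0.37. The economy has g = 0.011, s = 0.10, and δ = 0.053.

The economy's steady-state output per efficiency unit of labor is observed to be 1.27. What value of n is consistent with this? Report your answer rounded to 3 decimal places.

n ≈ 0.003

At the steady state, Δk = 0, so s·k^α = (n + g + δ)·k.
Since y* = [s/(n + g + δ)]^(α/(1−α)), we have s/(n + g + δ) = (y*)^((1−α)/α) = 1.27^1.7027 = 1.5023.
Therefore n + g + δ = s / 1.5023 = 0.10 / 1.5023 = 0.0666, so n = 0.0666 − 0.064 = 0.0026.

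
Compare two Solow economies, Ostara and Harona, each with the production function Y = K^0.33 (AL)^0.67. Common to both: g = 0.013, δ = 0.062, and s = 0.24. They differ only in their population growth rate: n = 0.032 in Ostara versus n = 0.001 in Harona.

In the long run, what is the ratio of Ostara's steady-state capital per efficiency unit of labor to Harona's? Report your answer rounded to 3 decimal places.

Steady-state k* = [s/(n + g + δ)]^(1/(1−α)), so the ratio is [ (s_O/(n + g + δ)_O) / (s_H/(n + g + δ)_H) ]^1.4925.
s_O/(n + g + δ)_O = 0.24/0.107 = 2.2430; s_H/(n + g + δ)_H = 0.24/0.076 = 3.1579.
Ratio = (2.2430/3.1579)^1.4925 = 0.7103^1.4925 ≈ 0.6002

k*_O / k*_H ≈ 0.600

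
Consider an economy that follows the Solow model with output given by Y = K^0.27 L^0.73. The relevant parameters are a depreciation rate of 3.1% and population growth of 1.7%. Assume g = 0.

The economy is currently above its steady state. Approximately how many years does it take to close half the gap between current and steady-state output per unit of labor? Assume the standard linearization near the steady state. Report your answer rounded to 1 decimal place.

about 19.8 years

Near the steady state the convergence rate is λ = (1 − α)(n + δ).
λ = (1 − 0.27) × 0.048 = 0.73 × 0.048 = 0.03504
Half-life = ln 2 / λ = 0.6931 / 0.03504 ≈ 19.78 years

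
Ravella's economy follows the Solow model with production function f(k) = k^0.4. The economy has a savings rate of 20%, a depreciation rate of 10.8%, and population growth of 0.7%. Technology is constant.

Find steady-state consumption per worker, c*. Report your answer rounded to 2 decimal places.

At the steady state, Δk = 0, so s·k^α = (n + δ)·k.
Dividing both sides by k: k^(1−α) = s / (n + δ).
k^0.6 = 0.20 / (0.007 + 0.108) = 0.20 / 0.115 = 1.7391
k* = 1.7391^(1/0.6) ≈ 2.5150
y* = (k*)^α = 2.5150^0.4 ≈ 1.4462
c* = (1 − s)·y* = (1 − 0.20) × 1.4462 ≈ 1.1570

c* = 1.16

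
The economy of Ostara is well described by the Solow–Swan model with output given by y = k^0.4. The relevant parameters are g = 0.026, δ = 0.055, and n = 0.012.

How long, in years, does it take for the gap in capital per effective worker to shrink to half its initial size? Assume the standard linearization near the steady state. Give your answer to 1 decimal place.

Near the steady state the convergence rate is λ = (1 − α)(n + g + δ).
λ = (1 − 0.4) × 0.093 = 0.6 × 0.093 = 0.0558
Half-life = ln 2 / λ = 0.6931 / 0.0558 ≈ 12.42 years

t_½ ≈ 12.4 years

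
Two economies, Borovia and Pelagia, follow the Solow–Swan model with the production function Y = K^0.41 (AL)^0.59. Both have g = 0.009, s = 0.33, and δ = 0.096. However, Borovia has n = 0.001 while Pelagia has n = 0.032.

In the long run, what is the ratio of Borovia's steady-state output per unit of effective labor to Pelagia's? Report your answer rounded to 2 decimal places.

ratio ≈ 1.20

Steady-state y* = [s/(n + g + δ)]^(α/(1−α)), so the ratio is [ (s_B/(n + g + δ)_B) / (s_P/(n + g + δ)_P) ]^0.6949.
s_B/(n + g + δ)_B = 0.33/0.106 = 3.1132; s_P/(n + g + δ)_P = 0.33/0.137 = 2.4088.
Ratio = (3.1132/2.4088)^0.6949 = 1.2924^0.6949 ≈ 1.1951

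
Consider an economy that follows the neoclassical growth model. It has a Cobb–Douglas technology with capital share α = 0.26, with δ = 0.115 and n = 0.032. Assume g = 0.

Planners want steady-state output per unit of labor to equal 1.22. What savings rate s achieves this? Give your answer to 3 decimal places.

s ≈ 0.259

In steady state, investment equals break-even investment: s·k^α = (n + δ)·k.
Since y* = [s/(n + δ)]^(α/(1−α)), we have s/(n + δ) = (y*)^((1−α)/α) = 1.22^2.8462 = 1.7612.
Therefore s = 1.7612 × (n + δ) = 1.7612 × 0.147 = 0.2589.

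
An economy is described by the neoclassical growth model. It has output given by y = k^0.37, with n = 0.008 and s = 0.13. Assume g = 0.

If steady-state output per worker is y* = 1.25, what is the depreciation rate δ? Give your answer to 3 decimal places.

At the steady state, Δk = 0, so s·k^α = (n + δ)·k.
Since y* = [s/(n + δ)]^(α/(1−α)), we have s/(n + δ) = (y*)^((1−α)/α) = 1.25^1.7027 = 1.4622.
Therefore n + δ = s / 1.4622 = 0.13 / 1.4622 = 0.0889, so δ = 0.0889 − 0.008 = 0.0809.

δ ≈ 0.081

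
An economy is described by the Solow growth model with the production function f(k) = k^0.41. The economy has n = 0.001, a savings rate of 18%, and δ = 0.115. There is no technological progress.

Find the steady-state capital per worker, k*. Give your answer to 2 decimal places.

k* ≈ 2.11

At the steady state, Δk = 0, so s·k^α = (n + δ)·k.
Rearranging, k^(1−α) = s / (n + δ).
k^0.59 = 0.18 / (0.001 + 0.115) = 0.18 / 0.116 = 1.5517
k* = 1.5517^(1/0.59) ≈ 2.1057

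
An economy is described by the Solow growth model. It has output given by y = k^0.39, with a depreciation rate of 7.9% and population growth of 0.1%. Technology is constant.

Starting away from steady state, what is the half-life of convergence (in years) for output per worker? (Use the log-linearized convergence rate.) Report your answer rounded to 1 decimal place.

half-life ≈ 14.2 years

Near the steady state the convergence rate is λ = (1 − α)(n + δ).
λ = (1 − 0.39) × 0.080 = 0.61 × 0.080 = 0.0488
Half-life = ln 2 / λ = 0.6931 / 0.0488 ≈ 14.20 years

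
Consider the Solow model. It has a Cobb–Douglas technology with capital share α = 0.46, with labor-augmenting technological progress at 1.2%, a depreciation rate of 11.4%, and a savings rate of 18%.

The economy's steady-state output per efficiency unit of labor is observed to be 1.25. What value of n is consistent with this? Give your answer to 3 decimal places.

In steady state, investment equals break-even investment: s·k^α = (n + g + δ)·k.
Since y* = [s/(n + g + δ)]^(α/(1−α)), we have s/(n + g + δ) = (y*)^((1−α)/α) = 1.25^1.1739 = 1.2995.
Therefore n + g + δ = s / 1.2995 = 0.18 / 1.2995 = 0.1385, so n = 0.1385 − 0.126 = 0.0125.

n ≈ 0.013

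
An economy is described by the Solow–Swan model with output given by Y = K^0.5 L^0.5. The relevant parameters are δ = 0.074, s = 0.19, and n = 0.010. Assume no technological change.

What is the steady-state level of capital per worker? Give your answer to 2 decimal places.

k* = 5.12

At the steady state, Δk = 0, so s·k^α = (n + δ)·k.
Rearranging, k^(1−α) = s / (n + δ).
k^0.5 = 0.19 / (0.010 + 0.074) = 0.19 / 0.084 = 2.2619
k* = 2.2619^(1/0.5) ≈ 5.1162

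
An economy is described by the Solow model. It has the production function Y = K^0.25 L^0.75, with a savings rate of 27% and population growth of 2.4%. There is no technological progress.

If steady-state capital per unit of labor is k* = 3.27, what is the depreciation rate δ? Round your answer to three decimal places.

δ ≈ 0.087

Steady state requires s·f(k) = (n + δ)·k, i.e. s·k^α = (n + δ)·k.
So s / (n + δ) = (k*)^(1−α) = 3.27^0.75 = 2.4317.
Therefore n + δ = s / 2.4317 = 0.27 / 2.4317 = 0.1110, so δ = 0.1110 − 0.024 = 0.0870.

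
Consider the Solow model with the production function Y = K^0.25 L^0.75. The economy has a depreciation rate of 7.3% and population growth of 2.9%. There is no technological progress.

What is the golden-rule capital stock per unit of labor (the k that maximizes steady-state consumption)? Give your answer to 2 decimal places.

k_gold ≈ 3.30

The golden rule sets f'(k) = n + δ, i.e. α·k^(α−1) = n + δ.
So k^(1−α) = α / (n + δ) = 0.25 / 0.102 = 2.4510.
k_gold = 2.4510^(1/0.75) ≈ 3.3046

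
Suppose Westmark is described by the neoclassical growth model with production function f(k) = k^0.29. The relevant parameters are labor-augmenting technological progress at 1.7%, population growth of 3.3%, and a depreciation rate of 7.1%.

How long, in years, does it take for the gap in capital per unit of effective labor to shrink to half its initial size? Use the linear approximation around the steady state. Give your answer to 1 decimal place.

Near the steady state the convergence rate is λ = (1 − α)(n + g + δ).
λ = (1 − 0.29) × 0.121 = 0.71 × 0.121 = 0.08591
Half-life = ln 2 / λ = 0.6931 / 0.08591 ≈ 8.07 years

t_½ ≈ 8.1 years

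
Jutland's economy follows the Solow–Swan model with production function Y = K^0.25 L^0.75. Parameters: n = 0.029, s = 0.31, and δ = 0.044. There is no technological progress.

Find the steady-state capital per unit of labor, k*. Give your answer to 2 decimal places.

In steady state, investment equals break-even investment: s·k^α = (n + δ)·k.
Rearranging, k^(1−α) = s / (n + δ).
k^0.75 = 0.31 / (0.029 + 0.044) = 0.31 / 0.073 = 4.2466
k* = 4.2466^(1/0.75) ≈ 6.8768

k* = 6.88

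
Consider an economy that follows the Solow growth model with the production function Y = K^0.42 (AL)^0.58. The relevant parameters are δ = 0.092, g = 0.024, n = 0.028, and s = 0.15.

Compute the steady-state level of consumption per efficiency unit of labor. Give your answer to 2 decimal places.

c* = 0.88

In steady state, investment equals break-even investment: s·k^α = (n + g + δ)·k.
Dividing both sides by k: k^(1−α) = s / (n + g + δ).
k^0.58 = 0.15 / (0.028 + 0.024 + 0.092) = 0.15 / 0.144 = 1.0417
k* = 1.0417^(1/0.58) ≈ 1.0730
y* = (k*)^α = 1.0730^0.42 ≈ 1.0300
c* = (1 − s)·y* = (1 − 0.15) × 1.0300 ≈ 0.8755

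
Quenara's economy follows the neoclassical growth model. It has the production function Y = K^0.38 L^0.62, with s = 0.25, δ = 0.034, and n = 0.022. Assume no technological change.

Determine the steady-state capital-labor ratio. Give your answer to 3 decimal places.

Steady state requires s·f(k) = (n + δ)·k, i.e. s·k^α = (n + δ)·k.
Dividing both sides by k: k^(1−α) = s / (n + δ).
k^0.62 = 0.25 / (0.022 + 0.034) = 0.25 / 0.056 = 4.4643
k* = 4.4643^(1/0.62) ≈ 11.1684

k* = 11.168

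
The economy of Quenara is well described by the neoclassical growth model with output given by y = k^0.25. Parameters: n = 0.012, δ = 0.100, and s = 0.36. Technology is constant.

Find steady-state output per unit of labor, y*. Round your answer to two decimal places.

y* = 1.48

Steady state requires s·f(k) = (n + δ)·k, i.e. s·k^α = (n + δ)·k.
Dividing both sides by k: k^(1−α) = s / (n + δ).
k^0.75 = 0.36 / (0.012 + 0.100) = 0.36 / 0.112 = 3.2143
k* = 3.2143^(1/0.75) ≈ 4.7437
y* = (k*)^α = 4.7437^0.25 ≈ 1.4758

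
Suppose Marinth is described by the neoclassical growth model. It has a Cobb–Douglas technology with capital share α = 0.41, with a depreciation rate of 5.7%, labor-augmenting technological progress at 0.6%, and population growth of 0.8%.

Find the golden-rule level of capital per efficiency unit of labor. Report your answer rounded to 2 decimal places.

The golden rule sets f'(k) = n + g + δ, i.e. α·k^(α−1) = n + g + δ.
So k^(1−α) = α / (n + g + δ) = 0.41 / 0.071 = 5.7746.
k_gold = 5.7746^(1/0.59) ≈ 19.5306

k_gold ≈ 19.53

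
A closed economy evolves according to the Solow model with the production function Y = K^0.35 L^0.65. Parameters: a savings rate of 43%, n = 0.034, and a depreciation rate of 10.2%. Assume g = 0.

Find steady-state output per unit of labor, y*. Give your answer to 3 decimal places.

At the steady state, Δk = 0, so s·k^α = (n + δ)·k.
Rearranging, k^(1−α) = s / (n + δ).
k^0.65 = 0.43 / (0.034 + 0.102) = 0.43 / 0.136 = 3.1618
k* = 3.1618^(1/0.65) ≈ 5.8767
y* = (k*)^α = 5.8767^0.35 ≈ 1.8586

y* = 1.859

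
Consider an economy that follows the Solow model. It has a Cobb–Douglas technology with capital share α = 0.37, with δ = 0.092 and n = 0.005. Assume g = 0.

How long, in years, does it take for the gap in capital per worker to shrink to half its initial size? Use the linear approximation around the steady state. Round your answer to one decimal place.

half-life ≈ 11.3 years

Near the steady state the convergence rate is λ = (1 − α)(n + δ).
λ = (1 − 0.37) × 0.097 = 0.63 × 0.097 = 0.06111
Half-life = ln 2 / λ = 0.6931 / 0.06111 ≈ 11.34 years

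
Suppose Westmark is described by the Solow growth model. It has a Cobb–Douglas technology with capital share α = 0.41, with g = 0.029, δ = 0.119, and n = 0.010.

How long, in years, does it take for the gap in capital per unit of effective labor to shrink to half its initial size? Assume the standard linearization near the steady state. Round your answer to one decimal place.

about 7.4 years

Near the steady state the convergence rate is λ = (1 − α)(n + g + δ).
λ = (1 − 0.41) × 0.158 = 0.59 × 0.158 = 0.09322
Half-life = ln 2 / λ = 0.6931 / 0.09322 ≈ 7.44 years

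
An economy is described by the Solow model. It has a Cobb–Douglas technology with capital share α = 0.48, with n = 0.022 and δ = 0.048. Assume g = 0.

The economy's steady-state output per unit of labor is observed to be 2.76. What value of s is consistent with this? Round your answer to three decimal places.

Steady state requires s·f(k) = (n + δ)·k, i.e. s·k^α = (n + δ)·k.
Since y* = [s/(n + δ)]^(α/(1−α)), we have s/(n + δ) = (y*)^((1−α)/α) = 2.76^1.0833 = 3.0036.
Therefore s = 3.0036 × (n + δ) = 3.0036 × 0.070 = 0.2103.

s ≈ 0.210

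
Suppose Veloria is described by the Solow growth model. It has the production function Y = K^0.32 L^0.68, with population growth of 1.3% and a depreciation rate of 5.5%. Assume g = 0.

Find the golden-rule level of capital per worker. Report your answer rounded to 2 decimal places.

k_gold ≈ 9.75

The golden rule sets f'(k) = n + δ, i.e. α·k^(α−1) = n + δ.
So k^(1−α) = α / (n + δ) = 0.32 / 0.068 = 4.7059.
k_gold = 4.7059^(1/0.68) ≈ 9.7539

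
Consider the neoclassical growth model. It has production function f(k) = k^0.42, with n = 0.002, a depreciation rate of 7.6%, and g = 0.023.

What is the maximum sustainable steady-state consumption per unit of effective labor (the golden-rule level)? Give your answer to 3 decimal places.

c_gold ≈ 1.628

At the golden rule, f'(k) = n + g + δ, so α·k^(α−1) = n + g + δ and k_gold = (α/(n + g + δ))^(1/(1−α)).
k_gold = (0.42/0.101)^(1/0.58) = 4.1584^1.7241 ≈ 11.6705
c_gold = f(k_gold) − (n + g + δ)·k_gold = 2.8066 − 0.101×11.6705 ≈ 1.6279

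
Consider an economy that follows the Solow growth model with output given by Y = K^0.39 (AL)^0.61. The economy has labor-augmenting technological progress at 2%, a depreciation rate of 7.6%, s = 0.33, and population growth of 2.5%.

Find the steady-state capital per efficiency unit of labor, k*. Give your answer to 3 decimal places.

At the steady state, Δk = 0, so s·k^α = (n + g + δ)·k.
Dividing both sides by k: k^(1−α) = s / (n + g + δ).
k^0.61 = 0.33 / (0.025 + 0.020 + 0.076) = 0.33 / 0.121 = 2.7273
k* = 2.7273^(1/0.61) ≈ 5.1798

k* ≈ 5.180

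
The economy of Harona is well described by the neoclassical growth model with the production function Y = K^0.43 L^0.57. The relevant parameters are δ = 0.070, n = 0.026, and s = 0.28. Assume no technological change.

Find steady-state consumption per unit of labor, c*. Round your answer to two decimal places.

At the steady state, Δk = 0, so s·k^α = (n + δ)·k.
Dividing both sides by k: k^(1−α) = s / (n + δ).
k^0.57 = 0.28 / (0.026 + 0.070) = 0.28 / 0.096 = 2.9167
k* = 2.9167^(1/0.57) ≈ 6.5403
y* = (k*)^α = 6.5403^0.43 ≈ 2.2424
c* = (1 − s)·y* = (1 − 0.28) × 2.2424 ≈ 1.6145

c* = 1.61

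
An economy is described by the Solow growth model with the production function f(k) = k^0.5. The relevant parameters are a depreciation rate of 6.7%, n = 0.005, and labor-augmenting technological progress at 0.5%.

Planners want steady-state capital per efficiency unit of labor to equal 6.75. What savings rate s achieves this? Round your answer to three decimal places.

At the steady state, Δk = 0, so s·k^α = (n + g + δ)·k.
So s / (n + g + δ) = (k*)^(1−α) = 6.75^0.5 = 2.5981.
Therefore s = 2.5981 × (n + g + δ) = 2.5981 × 0.077 = 0.2001.

s ≈ 0.200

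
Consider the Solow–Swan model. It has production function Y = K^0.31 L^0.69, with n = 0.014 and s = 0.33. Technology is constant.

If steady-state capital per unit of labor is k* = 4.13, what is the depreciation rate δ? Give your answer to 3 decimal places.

δ ≈ 0.110

In steady state, investment equals break-even investment: s·k^α = (n + δ)·k.
So s / (n + δ) = (k*)^(1−α) = 4.13^0.69 = 2.6608.
Therefore n + δ = s / 2.6608 = 0.33 / 2.6608 = 0.1240, so δ = 0.1240 − 0.014 = 0.1100.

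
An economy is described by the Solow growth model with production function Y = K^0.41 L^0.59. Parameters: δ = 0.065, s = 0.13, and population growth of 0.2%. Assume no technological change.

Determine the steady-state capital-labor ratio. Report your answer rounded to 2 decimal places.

k* = 3.08

Steady state requires s·f(k) = (n + δ)·k, i.e. s·k^α = (n + δ)·k.
Rearranging, k^(1−α) = s / (n + δ).
k^0.59 = 0.13 / (0.002 + 0.065) = 0.13 / 0.067 = 1.9403
k* = 1.9403^(1/0.59) ≈ 3.0755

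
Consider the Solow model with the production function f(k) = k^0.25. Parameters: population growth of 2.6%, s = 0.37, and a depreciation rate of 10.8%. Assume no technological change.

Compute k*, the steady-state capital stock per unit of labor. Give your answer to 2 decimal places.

In steady state, investment equals break-even investment: s·k^α = (n + δ)·k.
Rearranging, k^(1−α) = s / (n + δ).
k^0.75 = 0.37 / (0.026 + 0.108) = 0.37 / 0.134 = 2.7612
k* = 2.7612^(1/0.75) ≈ 3.8737

k* ≈ 3.87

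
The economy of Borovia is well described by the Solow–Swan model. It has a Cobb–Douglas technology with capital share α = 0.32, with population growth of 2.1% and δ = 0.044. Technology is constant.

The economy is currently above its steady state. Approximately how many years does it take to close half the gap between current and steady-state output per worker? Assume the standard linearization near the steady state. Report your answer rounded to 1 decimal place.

Near the steady state the convergence rate is λ = (1 − α)(n + δ).
λ = (1 − 0.32) × 0.065 = 0.68 × 0.065 = 0.0442
Half-life = ln 2 / λ = 0.6931 / 0.0442 ≈ 15.68 years

about 15.7 years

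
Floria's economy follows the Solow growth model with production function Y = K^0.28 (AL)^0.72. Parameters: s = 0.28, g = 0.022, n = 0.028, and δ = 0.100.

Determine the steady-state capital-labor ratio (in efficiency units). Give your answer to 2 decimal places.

k* = 2.38

In steady state, investment equals break-even investment: s·k^α = (n + g + δ)·k.
Rearranging, k^(1−α) = s / (n + g + δ).
k^0.72 = 0.28 / (0.028 + 0.022 + 0.100) = 0.28 / 0.150 = 1.8667
k* = 1.8667^(1/0.72) ≈ 2.3795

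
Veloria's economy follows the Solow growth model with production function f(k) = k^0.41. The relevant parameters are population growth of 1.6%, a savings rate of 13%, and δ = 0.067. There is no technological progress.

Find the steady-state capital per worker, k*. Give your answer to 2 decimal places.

k* = 2.14

At the steady state, Δk = 0, so s·k^α = (n + δ)·k.
Dividing both sides by k: k^(1−α) = s / (n + δ).
k^0.59 = 0.13 / (0.016 + 0.067) = 0.13 / 0.083 = 1.5663
k* = 1.5663^(1/0.59) ≈ 2.1394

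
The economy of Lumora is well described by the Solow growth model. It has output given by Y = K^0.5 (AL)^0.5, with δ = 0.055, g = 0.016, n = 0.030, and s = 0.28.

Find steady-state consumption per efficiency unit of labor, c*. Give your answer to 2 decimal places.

Steady state requires s·f(k) = (n + g + δ)·k, i.e. s·k^α = (n + g + δ)·k.
Dividing both sides by k: k^(1−α) = s / (n + g + δ).
k^0.5 = 0.28 / (0.030 + 0.016 + 0.055) = 0.28 / 0.101 = 2.7723
k* = 2.7723^(1/0.5) ≈ 7.6856
y* = (k*)^α = 7.6856^0.5 ≈ 2.7723
c* = (1 − s)·y* = (1 − 0.28) × 2.7723 ≈ 1.9961

c* ≈ 2.00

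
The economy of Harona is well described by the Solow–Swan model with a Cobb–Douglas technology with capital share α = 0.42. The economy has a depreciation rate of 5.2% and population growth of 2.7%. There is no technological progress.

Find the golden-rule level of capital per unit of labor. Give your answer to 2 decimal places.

The golden rule sets f'(k) = n + δ, i.e. α·k^(α−1) = n + δ.
So k^(1−α) = α / (n + δ) = 0.42 / 0.079 = 5.3165.
k_gold = 5.3165^(1/0.58) ≈ 17.8270

k_gold ≈ 17.83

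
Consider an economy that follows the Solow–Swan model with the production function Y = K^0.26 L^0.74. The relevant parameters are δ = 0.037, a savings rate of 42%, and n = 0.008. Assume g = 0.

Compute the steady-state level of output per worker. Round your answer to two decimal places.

y* ≈ 2.19

At the steady state, Δk = 0, so s·k^α = (n + δ)·k.
Rearranging, k^(1−α) = s / (n + δ).
k^0.74 = 0.42 / (0.008 + 0.037) = 0.42 / 0.045 = 9.3333
k* = 9.3333^(1/0.74) ≈ 20.4578
y* = (k*)^α = 20.4578^0.26 ≈ 2.1919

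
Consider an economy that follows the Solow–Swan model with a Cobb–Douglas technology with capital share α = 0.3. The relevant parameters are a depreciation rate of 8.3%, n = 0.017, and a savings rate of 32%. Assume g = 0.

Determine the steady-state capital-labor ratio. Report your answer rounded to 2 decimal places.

At the steady state, Δk = 0, so s·k^α = (n + δ)·k.
Rearranging, k^(1−α) = s / (n + δ).
k^0.7 = 0.32 / (0.017 + 0.083) = 0.32 / 0.100 = 3.2000
k* = 3.2000^(1/0.7) ≈ 5.2680

k* = 5.27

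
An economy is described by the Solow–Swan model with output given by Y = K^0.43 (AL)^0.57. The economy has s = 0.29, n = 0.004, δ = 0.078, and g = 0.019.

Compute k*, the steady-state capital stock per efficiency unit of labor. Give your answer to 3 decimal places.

At the steady state, Δk = 0, so s·k^α = (n + g + δ)·k.
Dividing both sides by k: k^(1−α) = s / (n + g + δ).
k^0.57 = 0.29 / (0.004 + 0.019 + 0.078) = 0.29 / 0.101 = 2.8713
k* = 2.8713^(1/0.57) ≈ 6.3628

k* ≈ 6.363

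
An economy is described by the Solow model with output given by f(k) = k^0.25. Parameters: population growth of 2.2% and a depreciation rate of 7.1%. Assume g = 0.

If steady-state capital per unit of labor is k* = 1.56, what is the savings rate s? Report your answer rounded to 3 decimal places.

At the steady state, Δk = 0, so s·k^α = (n + δ)·k.
So s / (n + δ) = (k*)^(1−α) = 1.56^0.75 = 1.3959.
Therefore s = 1.3959 × (n + δ) = 1.3959 × 0.093 = 0.1298.

s ≈ 0.130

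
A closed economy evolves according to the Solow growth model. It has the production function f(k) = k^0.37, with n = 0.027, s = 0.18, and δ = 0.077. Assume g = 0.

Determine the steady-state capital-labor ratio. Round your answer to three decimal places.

Steady state requires s·f(k) = (n + δ)·k, i.e. s·k^α = (n + δ)·k.
Dividing both sides by k: k^(1−α) = s / (n + δ).
k^0.63 = 0.18 / (0.027 + 0.077) = 0.18 / 0.104 = 1.7308
k* = 1.7308^(1/0.63) ≈ 2.3887

k* = 2.389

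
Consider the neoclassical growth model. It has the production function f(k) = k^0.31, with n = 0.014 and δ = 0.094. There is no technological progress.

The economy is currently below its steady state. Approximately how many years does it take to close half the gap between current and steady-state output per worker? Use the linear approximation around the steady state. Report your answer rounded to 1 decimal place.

Near the steady state the convergence rate is λ = (1 − α)(n + δ).
λ = (1 − 0.31) × 0.108 = 0.69 × 0.108 = 0.07452
Half-life = ln 2 / λ = 0.6931 / 0.07452 ≈ 9.30 years

about 9.3 years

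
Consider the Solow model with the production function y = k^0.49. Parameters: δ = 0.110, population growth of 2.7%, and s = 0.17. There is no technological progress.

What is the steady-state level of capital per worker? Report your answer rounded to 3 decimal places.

k* = 1.527

Steady state requires s·f(k) = (n + δ)·k, i.e. s·k^α = (n + δ)·k.
Dividing both sides by k: k^(1−α) = s / (n + δ).
k^0.51 = 0.17 / (0.027 + 0.110) = 0.17 / 0.137 = 1.2409
k* = 1.2409^(1/0.51) ≈ 1.5269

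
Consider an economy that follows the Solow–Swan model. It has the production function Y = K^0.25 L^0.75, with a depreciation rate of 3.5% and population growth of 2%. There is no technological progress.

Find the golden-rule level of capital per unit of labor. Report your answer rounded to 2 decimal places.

The golden rule sets f'(k) = n + δ, i.e. α·k^(α−1) = n + δ.
So k^(1−α) = α / (n + δ) = 0.25 / 0.055 = 4.5455.
k_gold = 4.5455^(1/0.75) ≈ 7.5297

k_gold ≈ 7.53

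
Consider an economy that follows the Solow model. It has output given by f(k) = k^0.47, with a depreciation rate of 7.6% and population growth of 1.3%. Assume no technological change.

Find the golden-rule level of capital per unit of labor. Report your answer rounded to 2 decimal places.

k_gold ≈ 23.10

The golden rule sets f'(k) = n + δ, i.e. α·k^(α−1) = n + δ.
So k^(1−α) = α / (n + δ) = 0.47 / 0.089 = 5.2809.
k_gold = 5.2809^(1/0.53) ≈ 23.0994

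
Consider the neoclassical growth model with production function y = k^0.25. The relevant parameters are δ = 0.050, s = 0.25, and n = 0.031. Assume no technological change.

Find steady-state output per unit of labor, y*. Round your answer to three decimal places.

y* ≈ 1.456

At the steady state, Δk = 0, so s·k^α = (n + δ)·k.
Rearranging, k^(1−α) = s / (n + δ).
k^0.75 = 0.25 / (0.031 + 0.050) = 0.25 / 0.081 = 3.0864
k* = 3.0864^(1/0.75) ≈ 4.4937
y* = (k*)^α = 4.4937^0.25 ≈ 1.4560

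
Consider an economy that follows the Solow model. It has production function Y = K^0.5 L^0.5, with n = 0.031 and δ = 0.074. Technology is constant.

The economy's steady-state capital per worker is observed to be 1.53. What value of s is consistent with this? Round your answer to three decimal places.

s ≈ 0.130

At the steady state, Δk = 0, so s·k^α = (n + δ)·k.
So s / (n + δ) = (k*)^(1−α) = 1.53^0.5 = 1.2369.
Therefore s = 1.2369 × (n + δ) = 1.2369 × 0.105 = 0.1299.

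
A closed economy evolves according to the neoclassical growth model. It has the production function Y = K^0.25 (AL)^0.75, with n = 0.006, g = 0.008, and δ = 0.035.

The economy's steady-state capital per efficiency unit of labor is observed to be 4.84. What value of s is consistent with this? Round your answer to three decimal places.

Steady state requires s·f(k) = (n + g + δ)·k, i.e. s·k^α = (n + g + δ)·k.
So s / (n + g + δ) = (k*)^(1−α) = 4.84^0.75 = 3.2631.
Therefore s = 3.2631 × (n + g + δ) = 3.2631 × 0.049 = 0.1599.

s ≈ 0.160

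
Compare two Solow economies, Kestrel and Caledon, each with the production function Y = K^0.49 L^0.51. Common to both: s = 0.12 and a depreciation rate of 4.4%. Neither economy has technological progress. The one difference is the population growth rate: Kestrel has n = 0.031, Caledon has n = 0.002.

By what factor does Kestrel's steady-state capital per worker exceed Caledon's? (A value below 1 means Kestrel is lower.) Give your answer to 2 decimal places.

ratio ≈ 0.38

Steady-state k* = [s/(n + δ)]^(1/(1−α)), so the ratio is [ (s_K/(n + δ)_K) / (s_C/(n + δ)_C) ]^1.9608.
s_K/(n + δ)_K = 0.12/0.075 = 1.6000; s_C/(n + δ)_C = 0.12/0.046 = 2.6087.
Ratio = (1.6000/2.6087)^1.9608 = 0.6133^1.9608 ≈ 0.3834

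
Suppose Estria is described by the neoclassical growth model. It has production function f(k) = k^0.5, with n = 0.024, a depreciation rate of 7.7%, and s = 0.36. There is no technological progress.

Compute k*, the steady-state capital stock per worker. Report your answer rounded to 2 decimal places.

At the steady state, Δk = 0, so s·k^α = (n + δ)·k.
Rearranging, k^(1−α) = s / (n + δ).
k^0.5 = 0.36 / (0.024 + 0.077) = 0.36 / 0.101 = 3.5644
k* = 3.5644^(1/0.5) ≈ 12.7049

k* = 12.70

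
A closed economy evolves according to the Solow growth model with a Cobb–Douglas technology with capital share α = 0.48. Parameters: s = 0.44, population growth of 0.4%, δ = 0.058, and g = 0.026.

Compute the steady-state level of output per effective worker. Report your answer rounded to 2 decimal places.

y* ≈ 4.42

In steady state, investment equals break-even investment: s·k^α = (n + g + δ)·k.
Dividing both sides by k: k^(1−α) = s / (n + g + δ).
k^0.52 = 0.44 / (0.004 + 0.026 + 0.058) = 0.44 / 0.088 = 5.0000
k* = 5.0000^(1/0.52) ≈ 22.0888
y* = (k*)^α = 22.0888^0.48 ≈ 4.4178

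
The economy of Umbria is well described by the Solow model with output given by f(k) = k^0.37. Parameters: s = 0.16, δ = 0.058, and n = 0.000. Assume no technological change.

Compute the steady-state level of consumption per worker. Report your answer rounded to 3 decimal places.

c* = 1.524

Steady state requires s·f(k) = (n + δ)·k, i.e. s·k^α = (n + δ)·k.
Dividing both sides by k: k^(1−α) = s / (n + δ).
k^0.63 = 0.16 / (0.000 + 0.058) = 0.16 / 0.058 = 2.7586
k* = 2.7586^(1/0.63) ≈ 5.0062
y* = (k*)^α = 5.0062^0.37 ≈ 1.8148
c* = (1 − s)·y* = (1 − 0.16) × 1.8148 ≈ 1.5244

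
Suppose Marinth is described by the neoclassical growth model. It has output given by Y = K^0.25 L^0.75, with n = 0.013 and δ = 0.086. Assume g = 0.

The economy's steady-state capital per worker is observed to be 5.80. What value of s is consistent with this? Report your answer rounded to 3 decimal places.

Steady state requires s·f(k) = (n + δ)·k, i.e. s·k^α = (n + δ)·k.
So s / (n + δ) = (k*)^(1−α) = 5.80^0.75 = 3.7374.
Therefore s = 3.7374 × (n + δ) = 3.7374 × 0.099 = 0.3700.

s ≈ 0.370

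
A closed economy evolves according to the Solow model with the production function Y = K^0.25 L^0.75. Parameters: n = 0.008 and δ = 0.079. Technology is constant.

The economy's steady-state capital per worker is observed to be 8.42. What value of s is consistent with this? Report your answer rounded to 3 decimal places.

At the steady state, Δk = 0, so s·k^α = (n + δ)·k.
So s / (n + δ) = (k*)^(1−α) = 8.42^0.75 = 4.9429.
Therefore s = 4.9429 × (n + δ) = 4.9429 × 0.087 = 0.4300.

s ≈ 0.430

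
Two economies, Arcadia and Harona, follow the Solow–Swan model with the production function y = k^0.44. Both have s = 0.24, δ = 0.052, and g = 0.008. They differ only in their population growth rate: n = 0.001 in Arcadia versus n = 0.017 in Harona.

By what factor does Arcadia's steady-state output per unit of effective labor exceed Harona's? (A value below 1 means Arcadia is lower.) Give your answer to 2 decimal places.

Steady-state y* = [s/(n + g + δ)]^(α/(1−α)), so the ratio is [ (s_A/(n + g + δ)_A) / (s_H/(n + g + δ)_H) ]^0.7857.
s_A/(n + g + δ)_A = 0.24/0.061 = 3.9344; s_H/(n + g + δ)_H = 0.24/0.077 = 3.1169.
Ratio = (3.9344/3.1169)^0.7857 = 1.2623^0.7857 ≈ 1.2008

ratio ≈ 1.20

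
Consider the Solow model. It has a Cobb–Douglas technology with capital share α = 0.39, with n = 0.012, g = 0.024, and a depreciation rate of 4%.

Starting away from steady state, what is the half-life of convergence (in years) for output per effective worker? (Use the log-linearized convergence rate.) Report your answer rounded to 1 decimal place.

Near the steady state the convergence rate is λ = (1 − α)(n + g + δ).
λ = (1 − 0.39) × 0.076 = 0.61 × 0.076 = 0.04636
Half-life = ln 2 / λ = 0.6931 / 0.04636 ≈ 14.95 years

about 15.0 years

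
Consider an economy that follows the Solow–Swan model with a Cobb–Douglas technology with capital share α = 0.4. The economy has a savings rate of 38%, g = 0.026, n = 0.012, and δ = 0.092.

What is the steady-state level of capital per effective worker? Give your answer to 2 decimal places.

k* = 5.98

Steady state requires s·f(k) = (n + g + δ)·k, i.e. s·k^α = (n + g + δ)·k.
Rearranging, k^(1−α) = s / (n + g + δ).
k^0.6 = 0.38 / (0.012 + 0.026 + 0.092) = 0.38 / 0.130 = 2.9231
k* = 2.9231^(1/0.6) ≈ 5.9759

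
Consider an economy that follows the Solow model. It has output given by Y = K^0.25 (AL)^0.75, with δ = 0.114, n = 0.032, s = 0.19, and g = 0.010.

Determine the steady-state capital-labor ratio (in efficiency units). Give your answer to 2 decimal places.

In steady state, investment equals break-even investment: s·k^α = (n + g + δ)·k.
Dividing both sides by k: k^(1−α) = s / (n + g + δ).
k^0.75 = 0.19 / (0.032 + 0.010 + 0.114) = 0.19 / 0.156 = 1.2179
k* = 1.2179^(1/0.75) ≈ 1.3006

k* = 1.30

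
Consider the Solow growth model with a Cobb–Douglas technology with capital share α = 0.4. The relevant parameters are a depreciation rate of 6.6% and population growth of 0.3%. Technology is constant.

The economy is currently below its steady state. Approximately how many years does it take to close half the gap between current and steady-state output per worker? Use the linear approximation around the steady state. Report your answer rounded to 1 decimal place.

Near the steady state the convergence rate is λ = (1 − α)(n + δ).
λ = (1 − 0.4) × 0.069 = 0.6 × 0.069 = 0.0414
Half-life = ln 2 / λ = 0.6931 / 0.0414 ≈ 16.74 years

half-life ≈ 16.7 years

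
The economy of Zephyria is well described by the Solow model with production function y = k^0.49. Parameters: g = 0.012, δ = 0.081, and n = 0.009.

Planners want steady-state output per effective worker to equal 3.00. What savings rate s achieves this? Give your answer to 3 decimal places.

s ≈ 0.320

At the steady state, Δk = 0, so s·k^α = (n + g + δ)·k.
Since y* = [s/(n + g + δ)]^(α/(1−α)), we have s/(n + g + δ) = (y*)^((1−α)/α) = 3.00^1.0408 = 3.1375.
Therefore s = 3.1375 × (n + g + δ) = 3.1375 × 0.102 = 0.3200.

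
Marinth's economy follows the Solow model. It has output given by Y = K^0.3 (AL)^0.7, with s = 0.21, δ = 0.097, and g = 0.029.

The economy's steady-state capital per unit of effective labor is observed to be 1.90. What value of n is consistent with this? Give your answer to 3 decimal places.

In steady state, investment equals break-even investment: s·k^α = (n + g + δ)·k.
So s / (n + g + δ) = (k*)^(1−α) = 1.90^0.7 = 1.5672.
Therefore n + g + δ = s / 1.5672 = 0.21 / 1.5672 = 0.1340, so n = 0.1340 − 0.126 = 0.0080.

n ≈ 0.008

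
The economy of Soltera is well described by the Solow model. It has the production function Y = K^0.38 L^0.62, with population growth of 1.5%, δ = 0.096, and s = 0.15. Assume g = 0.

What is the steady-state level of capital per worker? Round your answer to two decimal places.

k* ≈ 1.63

Steady state requires s·f(k) = (n + δ)·k, i.e. s·k^α = (n + δ)·k.
Rearranging, k^(1−α) = s / (n + δ).
k^0.62 = 0.15 / (0.015 + 0.096) = 0.15 / 0.111 = 1.3514
k* = 1.3514^(1/0.62) ≈ 1.6253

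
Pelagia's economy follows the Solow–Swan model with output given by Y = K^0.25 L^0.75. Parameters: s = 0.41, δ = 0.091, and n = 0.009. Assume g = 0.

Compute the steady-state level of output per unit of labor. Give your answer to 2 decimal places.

y* ≈ 1.60

Steady state requires s·f(k) = (n + δ)·k, i.e. s·k^α = (n + δ)·k.
Rearranging, k^(1−α) = s / (n + δ).
k^0.75 = 0.41 / (0.009 + 0.091) = 0.41 / 0.100 = 4.1000
k* = 4.1000^(1/0.75) ≈ 6.5621
y* = (k*)^α = 6.5621^0.25 ≈ 1.6005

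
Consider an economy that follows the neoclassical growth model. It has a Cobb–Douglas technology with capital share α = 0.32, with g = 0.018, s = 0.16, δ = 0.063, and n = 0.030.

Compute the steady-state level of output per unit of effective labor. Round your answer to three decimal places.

In steady state, investment equals break-even investment: s·k^α = (n + g + δ)·k.
Rearranging, k^(1−α) = s / (n + g + δ).
k^0.68 = 0.16 / (0.030 + 0.018 + 0.063) = 0.16 / 0.111 = 1.4414
k* = 1.4414^(1/0.68) ≈ 1.7120
y* = (k*)^α = 1.7120^0.32 ≈ 1.1877

y* ≈ 1.188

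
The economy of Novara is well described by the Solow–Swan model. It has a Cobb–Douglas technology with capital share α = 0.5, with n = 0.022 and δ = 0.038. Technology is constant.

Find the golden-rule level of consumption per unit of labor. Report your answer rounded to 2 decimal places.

c_gold ≈ 4.17

At the golden rule, f'(k) = n + δ, so α·k^(α−1) = n + δ and k_gold = (α/(n + δ))^(1/(1−α)).
k_gold = (0.5/0.060)^(1/0.5) = 8.3333^2 ≈ 69.4439
c_gold = f(k_gold) − (n + δ)·k_gold = 8.3333 − 0.060×69.4439 ≈ 4.1667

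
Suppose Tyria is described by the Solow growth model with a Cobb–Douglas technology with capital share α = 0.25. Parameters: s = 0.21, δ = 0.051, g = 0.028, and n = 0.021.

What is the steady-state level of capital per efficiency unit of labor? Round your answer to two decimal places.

k* ≈ 2.69

At the steady state, Δk = 0, so s·k^α = (n + g + δ)·k.
Dividing both sides by k: k^(1−α) = s / (n + g + δ).
k^0.75 = 0.21 / (0.021 + 0.028 + 0.051) = 0.21 / 0.100 = 2.1000
k* = 2.1000^(1/0.75) ≈ 2.6892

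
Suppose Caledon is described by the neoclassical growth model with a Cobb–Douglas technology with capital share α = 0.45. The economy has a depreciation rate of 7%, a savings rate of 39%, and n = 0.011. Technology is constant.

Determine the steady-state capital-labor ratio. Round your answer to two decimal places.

In steady state, investment equals break-even investment: s·k^α = (n + δ)·k.
Dividing both sides by k: k^(1−α) = s / (n + δ).
k^0.55 = 0.39 / (0.011 + 0.070) = 0.39 / 0.081 = 4.8148
k* = 4.8148^(1/0.55) ≈ 17.4201

k* = 17.42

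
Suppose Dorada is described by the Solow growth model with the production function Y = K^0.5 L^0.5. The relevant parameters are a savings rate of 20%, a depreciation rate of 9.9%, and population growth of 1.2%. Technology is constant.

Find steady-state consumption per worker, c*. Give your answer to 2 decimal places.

At the steady state, Δk = 0, so s·k^α = (n + δ)·k.
Rearranging, k^(1−α) = s / (n + δ).
k^0.5 = 0.20 / (0.012 + 0.099) = 0.20 / 0.111 = 1.8018
k* = 1.8018^(1/0.5) ≈ 3.2465
y* = (k*)^α = 3.2465^0.5 ≈ 1.8018
c* = (1 − s)·y* = (1 − 0.20) × 1.8018 ≈ 1.4414

c* ≈ 1.44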